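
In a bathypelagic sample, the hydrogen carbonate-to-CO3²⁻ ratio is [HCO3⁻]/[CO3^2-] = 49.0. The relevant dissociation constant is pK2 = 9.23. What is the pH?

From K2 = [H⁺][CO3^2-]/[HCO3⁻]:  pH = pK2 − log₁₀([HCO3⁻]/[CO3^2-])
log₁₀(49.0) = +1.690
pH = 9.23 − (+1.690) = 7.54

pH = 7.54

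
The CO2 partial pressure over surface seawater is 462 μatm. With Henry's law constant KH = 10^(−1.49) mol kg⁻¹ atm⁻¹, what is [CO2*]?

KH = 10^(−1.49) = 3.236×10^-2 mol kg⁻¹ atm⁻¹
[CO2*] = KH · pCO2 = 3.236×10^-2 × 462×10^-6 atm = 1.50×10^-5 mol/kg

[CO2*] = 15.0 μmol/kg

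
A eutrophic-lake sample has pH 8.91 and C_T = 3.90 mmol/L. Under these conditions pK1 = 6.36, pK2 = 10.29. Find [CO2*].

α₀ = 1 / (1 + K1/[H⁺] + K1K2/[H⁺]²) = 1 / (1 + 10^+2.55 + 10^+1.17)
   = 1 / (1 + 354.81 + 14.791) = 1/370.60 = 0.002698
[CO2*] = α₀ × DIC = 0.002698 × 3.90 = 0.0105 mmol/L = 10.5 μmol/L

[CO2*] = 10.5 μmol/L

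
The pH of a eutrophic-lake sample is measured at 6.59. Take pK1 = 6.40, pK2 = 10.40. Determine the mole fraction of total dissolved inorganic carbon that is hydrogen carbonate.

α₁ = 1 / (1 + [H⁺]/K1 + K2/[H⁺]) = 1 / (1 + 10^-0.19 + 10^-3.81)
   = 1 / (1 + 0.64565 + 0.00015488) = 1/1.6458 = 0.6076

α₁ = 0.608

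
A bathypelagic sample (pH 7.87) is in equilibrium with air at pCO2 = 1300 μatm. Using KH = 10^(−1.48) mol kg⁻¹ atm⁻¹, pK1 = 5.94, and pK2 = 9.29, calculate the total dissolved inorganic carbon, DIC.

[CO2*] = KH · pCO2 = 10^(−1.48) × 1300×10^-6 = 4.305×10^-5 mol/kg
α₀ = 1/(1 + K1/[H⁺] + K1K2/[H⁺]²) = 1/(1 + 10^+1.93 + 10^+0.51) = 0.01119
DIC = [CO2*]/α₀ = 4.305×10^-5 / 0.01119 = 3.85 mmol/kg

DIC = 3.85 mmol/kg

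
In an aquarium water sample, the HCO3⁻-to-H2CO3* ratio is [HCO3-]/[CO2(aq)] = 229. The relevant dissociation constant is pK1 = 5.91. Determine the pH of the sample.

From K1 = [H⁺][HCO3-]/[CO2(aq)]:  pH = pK1 + log₁₀([HCO3-]/[CO2(aq)])
log₁₀(229) = +2.360
pH = 5.91 + (+2.360) = 8.27

pH = 8.27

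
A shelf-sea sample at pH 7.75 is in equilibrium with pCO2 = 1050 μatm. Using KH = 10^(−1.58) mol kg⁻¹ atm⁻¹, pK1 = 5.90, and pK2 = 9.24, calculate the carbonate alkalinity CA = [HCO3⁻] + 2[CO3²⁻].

[CO2*] = KH · pCO2 = 10^(−1.58) × 1050×10^-6 = 2.762×10^-5 mol/kg
α₀ = 1/(1 + K1/[H⁺] + K1K2/[H⁺]²) = 1/(1 + 10^+1.85 + 10^+0.36) = 0.01350
DIC = [CO2*]/α₀ = 2.762×10^-5 / 0.01350 = 2.046 mmol/kg
CA = (α₁ + 2α₂)·DIC = (0.9556 + 2×0.03092) × 2.046 = 2.08 mmol/kg

CA = 2.08 mmol/kg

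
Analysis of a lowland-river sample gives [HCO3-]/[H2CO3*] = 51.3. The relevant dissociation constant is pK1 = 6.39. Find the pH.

pH = 8.10

From K1 = [H⁺][HCO3-]/[H2CO3*]:  pH = pK1 + log₁₀([HCO3-]/[H2CO3*])
log₁₀(51.3) = +1.710
pH = 6.39 + (+1.710) = 8.10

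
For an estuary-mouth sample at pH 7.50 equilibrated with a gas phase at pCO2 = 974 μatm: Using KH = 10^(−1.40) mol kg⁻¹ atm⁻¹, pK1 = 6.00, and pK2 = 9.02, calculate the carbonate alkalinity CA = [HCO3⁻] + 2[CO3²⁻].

CA = 1.30 mmol/kg

[CO2*] = KH · pCO2 = 10^(−1.40) × 974×10^-6 = 3.878×10^-5 mol/kg
α₀ = 1/(1 + K1/[H⁺] + K1K2/[H⁺]²) = 1/(1 + 10^+1.50 + 10^-0.02) = 0.02978
DIC = [CO2*]/α₀ = 3.878×10^-5 / 0.02978 = 1.302 mmol/kg
CA = (α₁ + 2α₂)·DIC = (0.9418 + 2×0.02844) × 1.302 = 1.30 mmol/kg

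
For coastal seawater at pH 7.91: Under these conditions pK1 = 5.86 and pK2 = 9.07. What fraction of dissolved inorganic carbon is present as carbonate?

α₂ = 1 / (1 + [H⁺]/K2 + [H⁺]²/(K1K2)) = 1 / (1 + 10^+1.16 + 10^-0.89)
   = 1 / (1 + 14.454 + 0.12882) = 1/15.583 = 0.06417

α₂ = 0.0642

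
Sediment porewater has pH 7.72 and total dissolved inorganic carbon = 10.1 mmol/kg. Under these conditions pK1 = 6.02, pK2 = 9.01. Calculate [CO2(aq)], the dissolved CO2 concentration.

[CO2*] = 0.188 mmol/kg

α₀ = 1 / (1 + K1/[H⁺] + K1K2/[H⁺]²) = 1 / (1 + 10^+1.70 + 10^+0.41)
   = 1 / (1 + 50.119 + 2.5704) = 1/53.689 = 0.01863
[CO2*] = α₀ × DIC = 0.01863 × 10.1 = 0.188 mmol/kg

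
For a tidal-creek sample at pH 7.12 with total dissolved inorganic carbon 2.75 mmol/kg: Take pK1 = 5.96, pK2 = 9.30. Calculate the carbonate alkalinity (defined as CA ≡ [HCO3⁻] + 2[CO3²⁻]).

CA = 2.59 mmol/kg

CA = [HCO3⁻] + 2[CO3²⁻] = (α₁ + 2α₂)·DIC
At pH 7.12: [H⁺]/K1 = 10^-1.16 = 0.069183, K2/[H⁺] = 10^-2.18 = 0.0066069
α₁ = 1/(1 + 0.069183 + 0.0066069) = 1/1.0758 = 0.9295; α₂ = α₁·K2/[H⁺] = 0.006141
α₁ + 2α₂ = 0.9418
CA = 0.9418 × 2.75 = 2.59 mmol/kg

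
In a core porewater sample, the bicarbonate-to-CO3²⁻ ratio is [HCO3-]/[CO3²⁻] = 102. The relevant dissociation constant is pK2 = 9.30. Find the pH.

From K2 = [H⁺][CO3²⁻]/[HCO3-]:  pH = pK2 − log₁₀([HCO3-]/[CO3²⁻])
log₁₀(102) = +2.009
pH = 9.30 − (+2.009) = 7.29

pH = 7.29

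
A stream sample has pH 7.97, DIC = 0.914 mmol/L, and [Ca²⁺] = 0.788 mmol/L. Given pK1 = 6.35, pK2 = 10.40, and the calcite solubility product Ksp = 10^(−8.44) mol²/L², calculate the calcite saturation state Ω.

Ω = 0.717

α₂ = 1 / (1 + [H⁺]/K2 + [H⁺]²/(K1K2)) = 1 / (1 + 10^+2.43 + 10^+0.81)
   = 1 / (1 + 269.15 + 6.4565) = 1/276.61 = 0.003615
[CO3²⁻] = α₂ × DIC = 0.003615 × 0.914 = 0.003304 mmol/L = 3.304 μmol/L
Ksp = 10^(−8.44) = 3.631×10^-9
Ω = [Ca²⁺][CO3²⁻]/Ksp = (0.788×10^-3)(3.304×10^-6) / 3.631×10^-9 = 0.717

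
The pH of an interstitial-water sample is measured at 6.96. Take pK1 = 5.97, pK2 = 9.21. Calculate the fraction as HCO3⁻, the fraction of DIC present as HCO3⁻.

α₁ = 1 / (1 + [H⁺]/K1 + K2/[H⁺]) = 1 / (1 + 10^-0.99 + 10^-2.25)
   = 1 / (1 + 0.10233 + 0.0056234) = 1/1.1080 = 0.9026

α₁ = 0.903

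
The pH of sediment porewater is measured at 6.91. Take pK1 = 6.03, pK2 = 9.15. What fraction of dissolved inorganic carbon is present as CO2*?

α₀ = 1 / (1 + K1/[H⁺] + K1K2/[H⁺]²) = 1 / (1 + 10^+0.88 + 10^-1.36)
   = 1 / (1 + 7.5858 + 0.043652) = 1/8.6294 = 0.1159

α₀ = 0.116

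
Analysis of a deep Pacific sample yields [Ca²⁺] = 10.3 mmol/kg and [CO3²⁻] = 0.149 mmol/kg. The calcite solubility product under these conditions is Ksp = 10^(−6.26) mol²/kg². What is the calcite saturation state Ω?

Ω = 2.79

Ksp = 10^(−6.26) = 5.495×10^-7
Ω = [Ca²⁺][CO3²⁻]/Ksp = (10.3×10^-3)(0.149×10^-3) / 5.495×10^-7 = 2.79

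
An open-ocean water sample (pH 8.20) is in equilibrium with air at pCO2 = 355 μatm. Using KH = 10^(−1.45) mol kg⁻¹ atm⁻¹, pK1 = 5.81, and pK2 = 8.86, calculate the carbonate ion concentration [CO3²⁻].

[CO2*] = KH · pCO2 = 10^(−1.45) × 355×10^-6 = 1.260×10^-5 mol/kg
α₀ = 1/(1 + K1/[H⁺] + K1K2/[H⁺]²) = 1/(1 + 10^+2.39 + 10^+1.73) = 0.003331
DIC = [CO2*]/α₀ = 1.260×10^-5 / 0.003331 = 3.781 mmol/kg
[CO3²⁻] = α₂·DIC; α₂ = 0.1789, so [CO3²⁻] = 0.1789 × 3.781 = 0.676 mmol/kg

[CO3²⁻] = 0.676 mmol/kg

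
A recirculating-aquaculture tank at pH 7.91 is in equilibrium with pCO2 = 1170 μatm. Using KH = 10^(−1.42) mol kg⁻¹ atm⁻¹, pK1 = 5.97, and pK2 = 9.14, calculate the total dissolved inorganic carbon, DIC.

[CO2*] = KH · pCO2 = 10^(−1.42) × 1170×10^-6 = 4.448×10^-5 mol/kg
α₀ = 1/(1 + K1/[H⁺] + K1K2/[H⁺]²) = 1/(1 + 10^+1.94 + 10^+0.71) = 0.01073
DIC = [CO2*]/α₀ = 4.448×10^-5 / 0.01073 = 4.15 mmol/kg

DIC = 4.15 mmol/kg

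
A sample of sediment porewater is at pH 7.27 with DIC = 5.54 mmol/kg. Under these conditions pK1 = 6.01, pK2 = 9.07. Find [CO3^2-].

α₂ = 1 / (1 + [H⁺]/K2 + [H⁺]²/(K1K2)) = 1 / (1 + 10^+1.80 + 10^+0.54)
   = 1 / (1 + 63.096 + 3.4674) = 1/67.563 = 0.01480
[CO3²⁻] = α₂ × DIC = 0.01480 × 5.54 = 0.0820 mmol/kg

[CO3²⁻] = 0.0820 mmol/kg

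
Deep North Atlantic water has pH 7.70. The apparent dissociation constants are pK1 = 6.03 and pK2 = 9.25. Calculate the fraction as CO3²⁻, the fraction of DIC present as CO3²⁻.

α₂ = 1 / (1 + [H⁺]/K2 + [H⁺]²/(K1K2)) = 1 / (1 + 10^+1.55 + 10^-0.12)
   = 1 / (1 + 35.481 + 0.75858) = 1/37.240 = 0.02685

α₂ = 0.0269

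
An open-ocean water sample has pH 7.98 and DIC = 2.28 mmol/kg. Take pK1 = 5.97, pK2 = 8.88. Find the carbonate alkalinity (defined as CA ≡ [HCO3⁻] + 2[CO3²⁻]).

CA = [HCO3⁻] + 2[CO3²⁻] = (α₁ + 2α₂)·DIC
At pH 7.98: [H⁺]/K1 = 10^-2.01 = 0.0097724, K2/[H⁺] = 10^-0.90 = 0.12589
α₁ = 1/(1 + 0.0097724 + 0.12589) = 1/1.1357 = 0.8805; α₂ = α₁·K2/[H⁺] = 0.1109
α₁ + 2α₂ = 1.1022
CA = 1.1022 × 2.28 = 2.51 mmol/kg

CA = 2.51 mmol/kg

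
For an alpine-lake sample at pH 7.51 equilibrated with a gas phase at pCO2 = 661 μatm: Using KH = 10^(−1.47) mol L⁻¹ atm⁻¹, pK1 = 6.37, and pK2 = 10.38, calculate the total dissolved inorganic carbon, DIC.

DIC = 0.332 mmol/L

[CO2*] = KH · pCO2 = 10^(−1.47) × 661×10^-6 = 2.240×10^-5 mol/L
α₀ = 1/(1 + K1/[H⁺] + K1K2/[H⁺]²) = 1/(1 + 10^+1.14 + 10^-1.73) = 0.06747
DIC = [CO2*]/α₀ = 2.240×10^-5 / 0.06747 = 0.332 mmol/L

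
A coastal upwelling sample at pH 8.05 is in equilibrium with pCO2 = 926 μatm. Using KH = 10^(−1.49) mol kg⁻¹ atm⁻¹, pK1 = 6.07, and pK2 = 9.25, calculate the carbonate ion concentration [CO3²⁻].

[CO2*] = KH · pCO2 = 10^(−1.49) × 926×10^-6 = 2.996×10^-5 mol/kg
α₀ = 1/(1 + K1/[H⁺] + K1K2/[H⁺]²) = 1/(1 + 10^+1.98 + 10^+0.78) = 0.009754
DIC = [CO2*]/α₀ = 2.996×10^-5 / 0.009754 = 3.072 mmol/kg
[CO3²⁻] = α₂·DIC; α₂ = 0.05877, so [CO3²⁻] = 0.05877 × 3.072 = 0.181 mmol/kg

[CO3²⁻] = 0.181 mmol/kg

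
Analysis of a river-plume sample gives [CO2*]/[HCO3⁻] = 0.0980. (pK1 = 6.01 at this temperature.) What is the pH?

pH = 7.02

From K1 = [H⁺][HCO3⁻]/[CO2*]:  pH = pK1 − log₁₀([CO2*]/[HCO3⁻])
log₁₀(0.0980) = -1.009
pH = 6.01 − (-1.009) = 7.02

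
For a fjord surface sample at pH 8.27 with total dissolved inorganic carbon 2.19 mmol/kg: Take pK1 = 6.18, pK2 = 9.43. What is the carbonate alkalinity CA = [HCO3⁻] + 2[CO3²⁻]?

CA = [HCO3⁻] + 2[CO3²⁻] = (α₁ + 2α₂)·DIC
At pH 8.27: [H⁺]/K1 = 10^-2.09 = 0.0081283, K2/[H⁺] = 10^-1.16 = 0.069183
α₁ = 1/(1 + 0.0081283 + 0.069183) = 1/1.0773 = 0.9282; α₂ = α₁·K2/[H⁺] = 0.06422
α₁ + 2α₂ = 1.0567
CA = 1.0567 × 2.19 = 2.31 mmol/kg

CA = 2.31 mmol/kg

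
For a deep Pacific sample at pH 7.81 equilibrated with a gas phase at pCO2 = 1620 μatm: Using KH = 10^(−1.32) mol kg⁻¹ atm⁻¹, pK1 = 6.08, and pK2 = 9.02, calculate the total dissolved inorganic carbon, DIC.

[CO2*] = KH · pCO2 = 10^(−1.32) × 1620×10^-6 = 7.754×10^-5 mol/kg
α₀ = 1/(1 + K1/[H⁺] + K1K2/[H⁺]²) = 1/(1 + 10^+1.73 + 10^+0.52) = 0.01724
DIC = [CO2*]/α₀ = 7.754×10^-5 / 0.01724 = 4.50 mmol/kg

DIC = 4.50 mmol/kg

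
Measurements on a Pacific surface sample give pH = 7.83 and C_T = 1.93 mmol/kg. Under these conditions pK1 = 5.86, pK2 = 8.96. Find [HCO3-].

α₁ = 1 / (1 + [H⁺]/K1 + K2/[H⁺]) = 1 / (1 + 10^-1.97 + 10^-1.13)
   = 1 / (1 + 0.010715 + 0.074131) = 1/1.0848 = 0.9218
[HCO3⁻] = α₁ × DIC = 0.9218 × 1.93 = 1.78 mmol/kg

[HCO3⁻] = 1.78 mmol/kg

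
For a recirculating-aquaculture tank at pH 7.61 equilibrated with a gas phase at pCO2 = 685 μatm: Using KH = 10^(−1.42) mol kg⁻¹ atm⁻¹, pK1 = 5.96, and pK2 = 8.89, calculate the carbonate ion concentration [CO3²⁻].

[CO2*] = KH · pCO2 = 10^(−1.42) × 685×10^-6 = 2.604×10^-5 mol/kg
α₀ = 1/(1 + K1/[H⁺] + K1K2/[H⁺]²) = 1/(1 + 10^+1.65 + 10^+0.37) = 0.02083
DIC = [CO2*]/α₀ = 2.604×10^-5 / 0.02083 = 1.250 mmol/kg
[CO3²⁻] = α₂·DIC; α₂ = 0.04883, so [CO3²⁻] = 0.04883 × 1.250 = 0.0611 mmol/kg

[CO3²⁻] = 0.0611 mmol/kg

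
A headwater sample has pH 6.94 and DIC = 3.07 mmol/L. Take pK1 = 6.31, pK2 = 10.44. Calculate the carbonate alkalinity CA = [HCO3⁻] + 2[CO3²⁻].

CA = 2.49 mmol/L

CA = [HCO3⁻] + 2[CO3²⁻] = (α₁ + 2α₂)·DIC
At pH 6.94: [H⁺]/K1 = 10^-0.63 = 0.23442, K2/[H⁺] = 10^-3.50 = 0.00031623
α₁ = 1/(1 + 0.23442 + 0.00031623) = 1/1.2347 = 0.8099; α₂ = α₁·K2/[H⁺] = 0.0002561
α₁ + 2α₂ = 0.8104
CA = 0.8104 × 3.07 = 2.49 mmol/L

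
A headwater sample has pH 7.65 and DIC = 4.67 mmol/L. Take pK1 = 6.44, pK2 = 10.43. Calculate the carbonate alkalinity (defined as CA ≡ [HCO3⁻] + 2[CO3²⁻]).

CA = 4.41 mmol/L

CA = [HCO3⁻] + 2[CO3²⁻] = (α₁ + 2α₂)·DIC
At pH 7.65: [H⁺]/K1 = 10^-1.21 = 0.061660, K2/[H⁺] = 10^-2.78 = 0.0016596
α₁ = 1/(1 + 0.061660 + 0.0016596) = 1/1.0633 = 0.9405; α₂ = α₁·K2/[H⁺] = 0.001561
α₁ + 2α₂ = 0.9436
CA = 0.9436 × 4.67 = 4.41 mmol/L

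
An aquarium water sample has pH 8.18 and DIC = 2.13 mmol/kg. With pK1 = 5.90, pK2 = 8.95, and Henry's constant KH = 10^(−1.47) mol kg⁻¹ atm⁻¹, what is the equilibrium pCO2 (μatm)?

α₀ = 1 / (1 + K1/[H⁺] + K1K2/[H⁺]²) = 1 / (1 + 10^+2.28 + 10^+1.51)
   = 1 / (1 + 190.55 + 32.359) = 1/223.91 = 0.004466
[CO2*] = α₀ × DIC = 0.004466 × 2.13 = 0.009513 mmol/kg = 9.513 μmol/kg
pCO2 = [CO2*]/KH = 9.513×10^-6 / 3.388×10^-2 = 281 μatm

pCO2 = 281 μatm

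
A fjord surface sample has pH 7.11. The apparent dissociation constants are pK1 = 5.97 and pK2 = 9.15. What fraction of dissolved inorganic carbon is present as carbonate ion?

α₂ = 1 / (1 + [H⁺]/K2 + [H⁺]²/(K1K2)) = 1 / (1 + 10^+2.04 + 10^+0.90)
   = 1 / (1 + 109.65 + 7.9433) = 1/118.59 = 0.008432

α₂ = 0.00843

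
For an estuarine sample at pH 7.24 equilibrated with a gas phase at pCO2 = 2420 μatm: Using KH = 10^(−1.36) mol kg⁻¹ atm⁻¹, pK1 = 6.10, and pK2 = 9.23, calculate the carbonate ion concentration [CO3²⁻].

[CO3²⁻] = 14.9 μmol/kg

[CO2*] = KH · pCO2 = 10^(−1.36) × 2420×10^-6 = 1.056×10^-4 mol/kg
α₀ = 1/(1 + K1/[H⁺] + K1K2/[H⁺]²) = 1/(1 + 10^+1.14 + 10^-0.85) = 0.06691
DIC = [CO2*]/α₀ = 1.056×10^-4 / 0.06691 = 1.579 mmol/kg
[CO3²⁻] = α₂·DIC; α₂ = 0.009452, so [CO3²⁻] = 0.009452 × 1.579 = 0.0149 mmol/kg = 14.9 μmol/kg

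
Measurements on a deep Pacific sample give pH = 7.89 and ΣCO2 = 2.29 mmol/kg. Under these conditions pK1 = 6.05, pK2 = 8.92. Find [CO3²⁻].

α₂ = 1 / (1 + [H⁺]/K2 + [H⁺]²/(K1K2)) = 1 / (1 + 10^+1.03 + 10^-0.81)
   = 1 / (1 + 10.715 + 0.15488) = 1/11.870 = 0.08425
[CO3²⁻] = α₂ × DIC = 0.08425 × 2.29 = 0.193 mmol/kg

[CO3²⁻] = 0.193 mmol/kg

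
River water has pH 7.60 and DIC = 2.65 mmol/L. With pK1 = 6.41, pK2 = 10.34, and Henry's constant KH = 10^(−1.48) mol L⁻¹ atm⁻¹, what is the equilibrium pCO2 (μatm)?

α₀ = 1 / (1 + K1/[H⁺] + K1K2/[H⁺]²) = 1 / (1 + 10^+1.19 + 10^-1.55)
   = 1 / (1 + 15.488 + 0.028184) = 1/16.516 = 0.06055
[CO2*] = α₀ × DIC = 0.06055 × 2.65 = 0.1604 mmol/L
pCO2 = [CO2*]/KH = 1.604×10^-4 / 3.311×10^-2 = 4850 μatm

pCO2 = 4850 μatm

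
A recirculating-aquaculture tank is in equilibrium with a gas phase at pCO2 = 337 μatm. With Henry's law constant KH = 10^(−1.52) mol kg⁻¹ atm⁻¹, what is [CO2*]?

[CO2*] = 10.2 μmol/kg

KH = 10^(−1.52) = 3.020×10^-2 mol kg⁻¹ atm⁻¹
[CO2*] = KH · pCO2 = 3.020×10^-2 × 337×10^-6 atm = 1.02×10^-5 mol/kg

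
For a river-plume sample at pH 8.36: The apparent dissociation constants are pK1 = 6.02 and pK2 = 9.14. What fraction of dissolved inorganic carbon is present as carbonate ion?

α₂ = 0.142

α₂ = 1 / (1 + [H⁺]/K2 + [H⁺]²/(K1K2)) = 1 / (1 + 10^+0.78 + 10^-1.56)
   = 1 / (1 + 6.0256 + 0.027542) = 1/7.0531 = 0.1418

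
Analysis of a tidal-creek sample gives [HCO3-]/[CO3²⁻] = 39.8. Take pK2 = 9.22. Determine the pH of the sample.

pH = 7.62

From K2 = [H⁺][CO3²⁻]/[HCO3-]:  pH = pK2 − log₁₀([HCO3-]/[CO3²⁻])
log₁₀(39.8) = +1.600
pH = 9.22 − (+1.600) = 7.62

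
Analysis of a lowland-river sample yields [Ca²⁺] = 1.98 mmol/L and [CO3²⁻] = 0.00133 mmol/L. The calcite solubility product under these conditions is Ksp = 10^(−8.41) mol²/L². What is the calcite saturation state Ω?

Ksp = 10^(−8.41) = 3.890×10^-9
Ω = [Ca²⁺][CO3²⁻]/Ksp = (1.98×10^-3)(0.00133×10^-3) / 3.890×10^-9 = 0.677

Ω = 0.677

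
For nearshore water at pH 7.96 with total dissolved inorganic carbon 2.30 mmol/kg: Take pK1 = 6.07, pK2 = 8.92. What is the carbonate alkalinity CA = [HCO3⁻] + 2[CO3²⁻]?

CA = [HCO3⁻] + 2[CO3²⁻] = (α₁ + 2α₂)·DIC
At pH 7.96: [H⁺]/K1 = 10^-1.89 = 0.012882, K2/[H⁺] = 10^-0.96 = 0.10965
α₁ = 1/(1 + 0.012882 + 0.10965) = 1/1.1225 = 0.8908; α₂ = α₁·K2/[H⁺] = 0.09768
α₁ + 2α₂ = 1.0862
CA = 1.0862 × 2.30 = 2.50 mmol/kg

CA = 2.50 mmol/kg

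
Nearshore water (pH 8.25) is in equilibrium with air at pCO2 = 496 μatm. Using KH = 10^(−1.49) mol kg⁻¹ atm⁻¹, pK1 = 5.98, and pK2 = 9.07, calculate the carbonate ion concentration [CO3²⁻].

[CO3²⁻] = 0.452 mmol/kg

[CO2*] = KH · pCO2 = 10^(−1.49) × 496×10^-6 = 1.605×10^-5 mol/kg
α₀ = 1/(1 + K1/[H⁺] + K1K2/[H⁺]²) = 1/(1 + 10^+2.27 + 10^+1.45) = 0.004643
DIC = [CO2*]/α₀ = 1.605×10^-5 / 0.004643 = 3.457 mmol/kg
[CO3²⁻] = α₂·DIC; α₂ = 0.1308, so [CO3²⁻] = 0.1308 × 3.457 = 0.452 mmol/kg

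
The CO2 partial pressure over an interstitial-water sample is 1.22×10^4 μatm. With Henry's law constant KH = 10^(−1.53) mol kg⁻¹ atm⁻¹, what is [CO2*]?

[CO2*] = 360 μmol/kg

KH = 10^(−1.53) = 2.951×10^-2 mol kg⁻¹ atm⁻¹
[CO2*] = KH · pCO2 = 2.951×10^-2 × 1.22×10^4×10^-6 atm = 3.60×10^-4 mol/kg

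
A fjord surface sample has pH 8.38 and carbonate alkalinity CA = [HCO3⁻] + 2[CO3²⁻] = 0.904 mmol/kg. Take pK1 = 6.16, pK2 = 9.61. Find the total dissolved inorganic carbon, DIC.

DIC = 0.861 mmol/kg

CA = [HCO3⁻] + 2[CO3²⁻] = (α₁ + 2α₂)·DIC
At pH 8.38: [H⁺]/K1 = 10^-2.22 = 0.0060256, K2/[H⁺] = 10^-1.23 = 0.058884
α₁ = 1/(1 + 0.0060256 + 0.058884) = 1/1.0649 = 0.9390; α₂ = α₁·K2/[H⁺] = 0.05530
α₁ + 2α₂ = 1.0496
DIC = CA / (α₁ + 2α₂) = 0.904 / 1.0496 = 0.861 mmol/kg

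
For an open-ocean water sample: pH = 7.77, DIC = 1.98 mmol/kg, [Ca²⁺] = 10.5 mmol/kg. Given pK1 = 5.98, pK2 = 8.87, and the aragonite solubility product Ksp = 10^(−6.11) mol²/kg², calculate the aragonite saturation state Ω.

Ω = 1.94

α₂ = 1 / (1 + [H⁺]/K2 + [H⁺]²/(K1K2)) = 1 / (1 + 10^+1.10 + 10^-0.69)
   = 1 / (1 + 12.589 + 0.20417) = 1/13.793 = 0.07250
[CO3²⁻] = α₂ × DIC = 0.07250 × 1.98 = 0.1435 mmol/kg
Ksp = 10^(−6.11) = 7.762×10^-7
Ω = [Ca²⁺][CO3²⁻]/Ksp = (10.5×10^-3)(1.435×10^-4) / 7.762×10^-7 = 1.94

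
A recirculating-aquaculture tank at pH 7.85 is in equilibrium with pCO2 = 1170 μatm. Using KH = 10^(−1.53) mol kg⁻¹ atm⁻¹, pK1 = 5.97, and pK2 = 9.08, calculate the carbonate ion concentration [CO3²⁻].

[CO3²⁻] = 0.154 mmol/kg

[CO2*] = KH · pCO2 = 10^(−1.53) × 1170×10^-6 = 3.453×10^-5 mol/kg
α₀ = 1/(1 + K1/[H⁺] + K1K2/[H⁺]²) = 1/(1 + 10^+1.88 + 10^+0.65) = 0.01230
DIC = [CO2*]/α₀ = 3.453×10^-5 / 0.01230 = 2.808 mmol/kg
[CO3²⁻] = α₂·DIC; α₂ = 0.05493, so [CO3²⁻] = 0.05493 × 2.808 = 0.154 mmol/kg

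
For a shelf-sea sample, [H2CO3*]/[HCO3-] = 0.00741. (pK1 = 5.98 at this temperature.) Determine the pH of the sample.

From K1 = [H⁺][HCO3-]/[H2CO3*]:  pH = pK1 − log₁₀([H2CO3*]/[HCO3-])
log₁₀(0.00741) = -2.130
pH = 5.98 − (-2.130) = 8.11

pH = 8.11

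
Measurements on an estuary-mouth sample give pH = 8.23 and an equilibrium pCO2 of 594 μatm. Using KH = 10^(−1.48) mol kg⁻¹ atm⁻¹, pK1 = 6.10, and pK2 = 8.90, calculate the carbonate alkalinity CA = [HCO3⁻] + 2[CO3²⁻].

CA = 3.79 mmol/kg

[CO2*] = KH · pCO2 = 10^(−1.48) × 594×10^-6 = 1.967×10^-5 mol/kg
α₀ = 1/(1 + K1/[H⁺] + K1K2/[H⁺]²) = 1/(1 + 10^+2.13 + 10^+1.46) = 0.006070
DIC = [CO2*]/α₀ = 1.967×10^-5 / 0.006070 = 3.240 mmol/kg
CA = (α₁ + 2α₂)·DIC = (0.8189 + 2×0.1751) × 3.240 = 3.79 mmol/kg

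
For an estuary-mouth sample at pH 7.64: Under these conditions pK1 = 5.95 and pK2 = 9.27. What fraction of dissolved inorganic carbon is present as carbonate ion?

α₂ = 0.0225

α₂ = 1 / (1 + [H⁺]/K2 + [H⁺]²/(K1K2)) = 1 / (1 + 10^+1.63 + 10^-0.06)
   = 1 / (1 + 42.658 + 0.87096) = 1/44.529 = 0.02246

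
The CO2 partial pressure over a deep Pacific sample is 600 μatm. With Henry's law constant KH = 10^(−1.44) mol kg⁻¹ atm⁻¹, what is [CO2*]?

[CO2*] = 21.8 μmol/kg

KH = 10^(−1.44) = 3.631×10^-2 mol kg⁻¹ atm⁻¹
[CO2*] = KH · pCO2 = 3.631×10^-2 × 600×10^-6 atm = 2.18×10^-5 mol/kg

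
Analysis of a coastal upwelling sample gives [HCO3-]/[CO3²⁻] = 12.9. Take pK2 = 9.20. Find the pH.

From K2 = [H⁺][CO3²⁻]/[HCO3-]:  pH = pK2 − log₁₀([HCO3-]/[CO3²⁻])
log₁₀(12.9) = +1.111
pH = 9.20 − (+1.111) = 8.09

pH = 8.09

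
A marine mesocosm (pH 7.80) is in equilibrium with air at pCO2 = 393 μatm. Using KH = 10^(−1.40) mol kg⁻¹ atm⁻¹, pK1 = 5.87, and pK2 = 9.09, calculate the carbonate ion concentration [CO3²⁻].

[CO3²⁻] = 0.0683 mmol/kg

[CO2*] = KH · pCO2 = 10^(−1.40) × 393×10^-6 = 1.565×10^-5 mol/kg
α₀ = 1/(1 + K1/[H⁺] + K1K2/[H⁺]²) = 1/(1 + 10^+1.93 + 10^+0.64) = 0.01105
DIC = [CO2*]/α₀ = 1.565×10^-5 / 0.01105 = 1.416 mmol/kg
[CO3²⁻] = α₂·DIC; α₂ = 0.04825, so [CO3²⁻] = 0.04825 × 1.416 = 0.0683 mmol/kg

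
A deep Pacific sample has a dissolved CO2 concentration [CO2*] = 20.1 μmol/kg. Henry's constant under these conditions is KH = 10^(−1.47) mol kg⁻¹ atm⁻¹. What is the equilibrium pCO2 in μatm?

KH = 10^(−1.47) = 3.388×10^-2 mol kg⁻¹ atm⁻¹
pCO2 = [CO2*]/KH = 20.1×10^-6 / 3.388×10^-2 = 5.93×10^-4 atm = 593 μatm

pCO2 = 593 μatm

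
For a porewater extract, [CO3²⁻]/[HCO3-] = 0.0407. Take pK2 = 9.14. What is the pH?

pH = 7.75

From K2 = [H⁺][CO3²⁻]/[HCO3-]:  pH = pK2 + log₁₀([CO3²⁻]/[HCO3-])
log₁₀(0.0407) = -1.390
pH = 9.14 + (-1.390) = 7.75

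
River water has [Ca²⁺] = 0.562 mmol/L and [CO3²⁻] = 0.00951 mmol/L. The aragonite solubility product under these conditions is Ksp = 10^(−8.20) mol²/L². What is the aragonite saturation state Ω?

Ksp = 10^(−8.20) = 6.310×10^-9
Ω = [Ca²⁺][CO3²⁻]/Ksp = (0.562×10^-3)(0.00951×10^-3) / 6.310×10^-9 = 0.847

Ω = 0.847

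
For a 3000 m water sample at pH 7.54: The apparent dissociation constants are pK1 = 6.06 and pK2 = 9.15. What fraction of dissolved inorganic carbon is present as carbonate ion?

α₂ = 1 / (1 + [H⁺]/K2 + [H⁺]²/(K1K2)) = 1 / (1 + 10^+1.61 + 10^+0.13)
   = 1 / (1 + 40.738 + 1.3490) = 1/43.087 = 0.02321

α₂ = 0.0232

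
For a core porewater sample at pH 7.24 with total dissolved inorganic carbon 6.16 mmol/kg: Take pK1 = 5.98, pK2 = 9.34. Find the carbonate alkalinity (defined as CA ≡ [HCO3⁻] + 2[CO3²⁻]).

CA = 5.89 mmol/kg

CA = [HCO3⁻] + 2[CO3²⁻] = (α₁ + 2α₂)·DIC
At pH 7.24: [H⁺]/K1 = 10^-1.26 = 0.054954, K2/[H⁺] = 10^-2.10 = 0.0079433
α₁ = 1/(1 + 0.054954 + 0.0079433) = 1/1.0629 = 0.9408; α₂ = α₁·K2/[H⁺] = 0.007473
α₁ + 2α₂ = 0.9558
CA = 0.9558 × 6.16 = 5.89 mmol/kg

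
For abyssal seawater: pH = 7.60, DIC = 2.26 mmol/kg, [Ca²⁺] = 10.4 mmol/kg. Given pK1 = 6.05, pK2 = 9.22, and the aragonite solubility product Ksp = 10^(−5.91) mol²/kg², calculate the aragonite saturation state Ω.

Ω = 0.436

α₂ = 1 / (1 + [H⁺]/K2 + [H⁺]²/(K1K2)) = 1 / (1 + 10^+1.62 + 10^+0.07)
   = 1 / (1 + 41.687 + 1.1749) = 1/43.862 = 0.02280
[CO3²⁻] = α₂ × DIC = 0.02280 × 2.26 = 0.05153 mmol/kg
Ksp = 10^(−5.91) = 1.230×10^-6
Ω = [Ca²⁺][CO3²⁻]/Ksp = (10.4×10^-3)(5.153×10^-5) / 1.230×10^-6 = 0.436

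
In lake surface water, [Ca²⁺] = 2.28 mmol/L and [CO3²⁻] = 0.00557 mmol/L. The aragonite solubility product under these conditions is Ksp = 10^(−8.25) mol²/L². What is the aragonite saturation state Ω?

Ksp = 10^(−8.25) = 5.623×10^-9
Ω = [Ca²⁺][CO3²⁻]/Ksp = (2.28×10^-3)(0.00557×10^-3) / 5.623×10^-9 = 2.26

Ω = 2.26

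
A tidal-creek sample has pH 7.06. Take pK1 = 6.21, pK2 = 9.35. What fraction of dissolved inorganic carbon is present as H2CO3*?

α₀ = 1 / (1 + K1/[H⁺] + K1K2/[H⁺]²) = 1 / (1 + 10^+0.85 + 10^-1.44)
   = 1 / (1 + 7.0795 + 0.036308) = 1/8.1158 = 0.1232

α₀ = 0.123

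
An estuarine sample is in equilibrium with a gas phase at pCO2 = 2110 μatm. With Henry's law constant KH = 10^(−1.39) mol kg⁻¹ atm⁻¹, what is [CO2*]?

KH = 10^(−1.39) = 4.074×10^-2 mol kg⁻¹ atm⁻¹
[CO2*] = KH · pCO2 = 4.074×10^-2 × 2110×10^-6 atm = 8.60×10^-5 mol/kg

[CO2*] = 86.0 μmol/kg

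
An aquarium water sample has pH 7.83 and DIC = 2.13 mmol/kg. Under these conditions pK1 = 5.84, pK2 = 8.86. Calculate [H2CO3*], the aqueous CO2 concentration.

[CO2*] = 19.8 μmol/kg

α₀ = 1 / (1 + K1/[H⁺] + K1K2/[H⁺]²) = 1 / (1 + 10^+1.99 + 10^+0.96)
   = 1 / (1 + 97.724 + 9.1201) = 1/107.84 = 0.009273
[CO2*] = α₀ × DIC = 0.009273 × 2.13 = 0.0198 mmol/kg = 19.8 μmol/kg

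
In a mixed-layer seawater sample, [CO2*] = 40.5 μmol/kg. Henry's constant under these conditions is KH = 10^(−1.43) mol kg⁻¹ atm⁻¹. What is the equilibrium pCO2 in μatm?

KH = 10^(−1.43) = 3.715×10^-2 mol kg⁻¹ atm⁻¹
pCO2 = [CO2*]/KH = 40.5×10^-6 / 3.715×10^-2 = 1.09×10^-3 atm = 1090 μatm

pCO2 = 1090 μatm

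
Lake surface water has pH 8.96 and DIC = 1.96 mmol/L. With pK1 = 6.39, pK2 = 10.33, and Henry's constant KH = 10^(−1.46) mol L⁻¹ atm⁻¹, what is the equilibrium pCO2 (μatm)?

pCO2 = 146 μatm

α₀ = 1 / (1 + K1/[H⁺] + K1K2/[H⁺]²) = 1 / (1 + 10^+2.57 + 10^+1.20)
   = 1 / (1 + 371.54 + 15.849) = 1/388.38 = 0.002575
[CO2*] = α₀ × DIC = 0.002575 × 1.96 = 0.005047 mmol/L = 5.047 μmol/L
pCO2 = [CO2*]/KH = 5.047×10^-6 / 3.467×10^-2 = 146 μatm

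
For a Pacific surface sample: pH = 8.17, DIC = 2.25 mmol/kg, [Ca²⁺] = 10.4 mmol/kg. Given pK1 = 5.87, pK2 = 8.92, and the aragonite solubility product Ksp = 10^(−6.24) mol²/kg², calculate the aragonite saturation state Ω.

Ω = 6.11

α₂ = 1 / (1 + [H⁺]/K2 + [H⁺]²/(K1K2)) = 1 / (1 + 10^+0.75 + 10^-1.55)
   = 1 / (1 + 5.6234 + 0.028184) = 1/6.6516 = 0.1503
[CO3²⁻] = α₂ × DIC = 0.1503 × 2.25 = 0.3383 mmol/kg
Ksp = 10^(−6.24) = 5.754×10^-7
Ω = [Ca²⁺][CO3²⁻]/Ksp = (10.4×10^-3)(3.383×10^-4) / 5.754×10^-7 = 6.11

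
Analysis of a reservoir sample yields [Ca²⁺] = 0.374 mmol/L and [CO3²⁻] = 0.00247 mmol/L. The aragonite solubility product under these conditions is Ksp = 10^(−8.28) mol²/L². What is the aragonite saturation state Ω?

Ω = 0.176

Ksp = 10^(−8.28) = 5.248×10^-9
Ω = [Ca²⁺][CO3²⁻]/Ksp = (0.374×10^-3)(0.00247×10^-3) / 5.248×10^-9 = 0.176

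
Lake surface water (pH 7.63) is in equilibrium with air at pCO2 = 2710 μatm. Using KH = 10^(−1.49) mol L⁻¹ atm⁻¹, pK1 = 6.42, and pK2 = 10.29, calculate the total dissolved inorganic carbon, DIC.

DIC = 1.51 mmol/L

[CO2*] = KH · pCO2 = 10^(−1.49) × 2710×10^-6 = 8.769×10^-5 mol/L
α₀ = 1/(1 + K1/[H⁺] + K1K2/[H⁺]²) = 1/(1 + 10^+1.21 + 10^-1.45) = 0.05796
DIC = [CO2*]/α₀ = 8.769×10^-5 / 0.05796 = 1.51 mmol/L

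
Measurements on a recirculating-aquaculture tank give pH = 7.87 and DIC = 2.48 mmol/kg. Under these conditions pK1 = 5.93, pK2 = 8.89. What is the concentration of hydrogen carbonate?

α₁ = 1 / (1 + [H⁺]/K1 + K2/[H⁺]) = 1 / (1 + 10^-1.94 + 10^-1.02)
   = 1 / (1 + 0.011482 + 0.095499) = 1/1.1070 = 0.9034
[HCO3⁻] = α₁ × DIC = 0.9034 × 2.48 = 2.24 mmol/kg

[HCO3⁻] = 2.24 mmol/kg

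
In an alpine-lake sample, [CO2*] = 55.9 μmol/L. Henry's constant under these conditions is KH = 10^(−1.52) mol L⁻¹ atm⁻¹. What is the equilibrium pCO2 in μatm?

pCO2 = 1850 μatm

KH = 10^(−1.52) = 3.020×10^-2 mol L⁻¹ atm⁻¹
pCO2 = [CO2*]/KH = 55.9×10^-6 / 3.020×10^-2 = 1.85×10^-3 atm = 1850 μatm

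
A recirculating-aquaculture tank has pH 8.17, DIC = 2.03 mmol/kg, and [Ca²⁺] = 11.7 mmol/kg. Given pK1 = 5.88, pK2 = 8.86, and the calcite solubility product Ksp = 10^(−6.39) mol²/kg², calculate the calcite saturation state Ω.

α₂ = 1 / (1 + [H⁺]/K2 + [H⁺]²/(K1K2)) = 1 / (1 + 10^+0.69 + 10^-1.60)
   = 1 / (1 + 4.8978 + 0.025119) = 1/5.9229 = 0.1688
[CO3²⁻] = α₂ × DIC = 0.1688 × 2.03 = 0.3427 mmol/kg
Ksp = 10^(−6.39) = 4.074×10^-7
Ω = [Ca²⁺][CO3²⁻]/Ksp = (11.7×10^-3)(3.427×10^-4) / 4.074×10^-7 = 9.84

Ω = 9.84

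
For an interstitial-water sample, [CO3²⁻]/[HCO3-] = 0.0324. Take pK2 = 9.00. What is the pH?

pH = 7.51

From K2 = [H⁺][CO3²⁻]/[HCO3-]:  pH = pK2 + log₁₀([CO3²⁻]/[HCO3-])
log₁₀(0.0324) = -1.489
pH = 9.00 + (-1.489) = 7.51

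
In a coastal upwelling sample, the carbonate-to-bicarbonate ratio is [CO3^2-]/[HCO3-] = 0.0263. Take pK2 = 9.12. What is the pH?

pH = 7.54

From K2 = [H⁺][CO3^2-]/[HCO3-]:  pH = pK2 + log₁₀([CO3^2-]/[HCO3-])
log₁₀(0.0263) = -1.580
pH = 9.12 + (-1.580) = 7.54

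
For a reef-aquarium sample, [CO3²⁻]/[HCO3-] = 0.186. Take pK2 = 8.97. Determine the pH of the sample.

From K2 = [H⁺][CO3²⁻]/[HCO3-]:  pH = pK2 + log₁₀([CO3²⁻]/[HCO3-])
log₁₀(0.186) = -0.730
pH = 8.97 + (-0.730) = 8.24

pH = 8.24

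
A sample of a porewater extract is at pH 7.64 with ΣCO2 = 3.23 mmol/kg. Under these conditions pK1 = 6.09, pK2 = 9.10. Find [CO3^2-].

[CO3²⁻] = 0.105 mmol/kg

α₂ = 1 / (1 + [H⁺]/K2 + [H⁺]²/(K1K2)) = 1 / (1 + 10^+1.46 + 10^-0.09)
   = 1 / (1 + 28.840 + 0.81283) = 1/30.653 = 0.03262
[CO3²⁻] = α₂ × DIC = 0.03262 × 3.23 = 0.105 mmol/kg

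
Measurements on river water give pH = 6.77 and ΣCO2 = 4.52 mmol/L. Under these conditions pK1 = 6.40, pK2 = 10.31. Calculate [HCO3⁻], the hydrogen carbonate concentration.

[HCO3⁻] = 3.17 mmol/L

α₁ = 1 / (1 + [H⁺]/K1 + K2/[H⁺]) = 1 / (1 + 10^-0.37 + 10^-3.54)
   = 1 / (1 + 0.42658 + 0.00028840) = 1/1.4269 = 0.7008
[HCO3⁻] = α₁ × DIC = 0.7008 × 4.52 = 3.17 mmol/L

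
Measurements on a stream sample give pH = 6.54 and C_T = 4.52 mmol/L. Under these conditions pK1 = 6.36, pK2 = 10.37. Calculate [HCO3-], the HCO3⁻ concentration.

[HCO3⁻] = 2.72 mmol/L

α₁ = 1 / (1 + [H⁺]/K1 + K2/[H⁺]) = 1 / (1 + 10^-0.18 + 10^-3.83)
   = 1 / (1 + 0.66069 + 0.00014791) = 1/1.6608 = 0.6021
[HCO3⁻] = α₁ × DIC = 0.6021 × 4.52 = 2.72 mmol/L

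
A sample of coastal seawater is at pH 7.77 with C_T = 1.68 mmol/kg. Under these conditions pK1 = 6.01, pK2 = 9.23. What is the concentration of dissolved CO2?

α₀ = 1 / (1 + K1/[H⁺] + K1K2/[H⁺]²) = 1 / (1 + 10^+1.76 + 10^+0.30)
   = 1 / (1 + 57.544 + 1.9953) = 1/60.539 = 0.01652
[CO2*] = α₀ × DIC = 0.01652 × 1.68 = 0.0278 mmol/kg

[CO2*] = 0.0278 mmol/kg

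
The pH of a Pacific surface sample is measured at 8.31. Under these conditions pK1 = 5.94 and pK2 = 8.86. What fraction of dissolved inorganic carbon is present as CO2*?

α₀ = 0.00332

α₀ = 1 / (1 + K1/[H⁺] + K1K2/[H⁺]²) = 1 / (1 + 10^+2.37 + 10^+1.82)
   = 1 / (1 + 234.42 + 66.069) = 1/301.49 = 0.003317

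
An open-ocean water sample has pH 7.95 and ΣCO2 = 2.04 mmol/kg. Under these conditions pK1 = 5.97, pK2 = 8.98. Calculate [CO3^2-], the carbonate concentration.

[CO3²⁻] = 0.172 mmol/kg

α₂ = 1 / (1 + [H⁺]/K2 + [H⁺]²/(K1K2)) = 1 / (1 + 10^+1.03 + 10^-0.95)
   = 1 / (1 + 10.715 + 0.11220) = 1/11.827 = 0.08455
[CO3²⁻] = α₂ × DIC = 0.08455 × 2.04 = 0.172 mmol/kg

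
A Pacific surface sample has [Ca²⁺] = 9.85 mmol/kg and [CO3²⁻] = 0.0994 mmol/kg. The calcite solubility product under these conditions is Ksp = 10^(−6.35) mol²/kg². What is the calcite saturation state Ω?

Ksp = 10^(−6.35) = 4.467×10^-7
Ω = [Ca²⁺][CO3²⁻]/Ksp = (9.85×10^-3)(0.0994×10^-3) / 4.467×10^-7 = 2.19

Ω = 2.19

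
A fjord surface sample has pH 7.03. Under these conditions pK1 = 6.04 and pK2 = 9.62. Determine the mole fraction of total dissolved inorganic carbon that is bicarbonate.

α₁ = 1 / (1 + [H⁺]/K1 + K2/[H⁺]) = 1 / (1 + 10^-0.99 + 10^-2.59)
   = 1 / (1 + 0.10233 + 0.0025704) = 1/1.1049 = 0.9051

α₁ = 0.905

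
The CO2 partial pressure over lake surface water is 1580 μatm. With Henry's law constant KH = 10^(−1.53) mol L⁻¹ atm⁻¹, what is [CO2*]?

[CO2*] = 46.6 μmol/L

KH = 10^(−1.53) = 2.951×10^-2 mol L⁻¹ atm⁻¹
[CO2*] = KH · pCO2 = 2.951×10^-2 × 1580×10^-6 atm = 4.66×10^-5 mol/L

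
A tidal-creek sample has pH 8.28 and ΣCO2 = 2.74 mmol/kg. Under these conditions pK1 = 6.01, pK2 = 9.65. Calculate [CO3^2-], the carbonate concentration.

α₂ = 1 / (1 + [H⁺]/K2 + [H⁺]²/(K1K2)) = 1 / (1 + 10^+1.37 + 10^-0.90)
   = 1 / (1 + 23.442 + 0.12589) = 1/24.568 = 0.04070
[CO3²⁻] = α₂ × DIC = 0.04070 × 2.74 = 0.112 mmol/kg

[CO3²⁻] = 0.112 mmol/kg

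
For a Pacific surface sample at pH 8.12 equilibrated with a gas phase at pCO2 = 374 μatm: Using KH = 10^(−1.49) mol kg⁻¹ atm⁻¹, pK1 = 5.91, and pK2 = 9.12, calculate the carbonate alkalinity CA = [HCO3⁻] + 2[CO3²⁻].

[CO2*] = KH · pCO2 = 10^(−1.49) × 374×10^-6 = 1.210×10^-5 mol/kg
α₀ = 1/(1 + K1/[H⁺] + K1K2/[H⁺]²) = 1/(1 + 10^+2.21 + 10^+1.21) = 0.005574
DIC = [CO2*]/α₀ = 1.210×10^-5 / 0.005574 = 2.171 mmol/kg
CA = (α₁ + 2α₂)·DIC = (0.9040 + 2×0.09040) × 2.171 = 2.36 mmol/kg

CA = 2.36 mmol/kg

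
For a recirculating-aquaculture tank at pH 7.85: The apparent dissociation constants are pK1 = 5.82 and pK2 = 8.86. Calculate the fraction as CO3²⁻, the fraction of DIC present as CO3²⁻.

α₂ = 0.0883

α₂ = 1 / (1 + [H⁺]/K2 + [H⁺]²/(K1K2)) = 1 / (1 + 10^+1.01 + 10^-1.02)
   = 1 / (1 + 10.233 + 0.095499) = 1/11.328 = 0.08827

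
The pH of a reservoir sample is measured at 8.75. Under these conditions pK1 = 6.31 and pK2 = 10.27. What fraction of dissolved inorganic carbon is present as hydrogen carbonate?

α₁ = 1 / (1 + [H⁺]/K1 + K2/[H⁺]) = 1 / (1 + 10^-2.44 + 10^-1.52)
   = 1 / (1 + 0.0036308 + 0.030200) = 1/1.0338 = 0.9673

α₁ = 0.967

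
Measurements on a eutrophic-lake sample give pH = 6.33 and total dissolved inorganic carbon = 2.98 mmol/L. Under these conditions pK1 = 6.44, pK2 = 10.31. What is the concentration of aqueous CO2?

α₀ = 1 / (1 + K1/[H⁺] + K1K2/[H⁺]²) = 1 / (1 + 10^-0.11 + 10^-4.09)
   = 1 / (1 + 0.77625 + 8.1283×10^-5) = 1/1.7763 = 0.5630
[CO2*] = α₀ × DIC = 0.5630 × 2.98 = 1.68 mmol/L

[CO2*] = 1.68 mmol/L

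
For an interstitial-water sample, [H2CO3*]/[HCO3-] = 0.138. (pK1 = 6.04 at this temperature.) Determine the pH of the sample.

pH = 6.90

From K1 = [H⁺][HCO3-]/[H2CO3*]:  pH = pK1 − log₁₀([H2CO3*]/[HCO3-])
log₁₀(0.138) = -0.860
pH = 6.04 − (-0.860) = 6.90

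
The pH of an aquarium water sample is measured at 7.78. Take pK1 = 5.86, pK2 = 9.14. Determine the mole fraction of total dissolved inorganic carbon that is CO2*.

α₀ = 1 / (1 + K1/[H⁺] + K1K2/[H⁺]²) = 1 / (1 + 10^+1.92 + 10^+0.56)
   = 1 / (1 + 83.176 + 3.6308) = 1/87.807 = 0.01139

α₀ = 0.0114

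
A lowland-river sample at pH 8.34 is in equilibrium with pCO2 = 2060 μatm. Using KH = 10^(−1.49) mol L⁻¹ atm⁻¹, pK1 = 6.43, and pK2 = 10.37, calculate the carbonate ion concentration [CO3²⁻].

[CO3²⁻] = 0.0506 mmol/L

[CO2*] = KH · pCO2 = 10^(−1.49) × 2060×10^-6 = 6.666×10^-5 mol/L
α₀ = 1/(1 + K1/[H⁺] + K1K2/[H⁺]²) = 1/(1 + 10^+1.91 + 10^-0.12) = 0.01204
DIC = [CO2*]/α₀ = 6.666×10^-5 / 0.01204 = 5.536 mmol/L
[CO3²⁻] = α₂·DIC; α₂ = 0.009135, so [CO3²⁻] = 0.009135 × 5.536 = 0.0506 mmol/L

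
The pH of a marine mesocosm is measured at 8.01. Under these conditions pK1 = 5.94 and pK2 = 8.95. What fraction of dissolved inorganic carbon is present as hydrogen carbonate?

α₁ = 1 / (1 + [H⁺]/K1 + K2/[H⁺]) = 1 / (1 + 10^-2.07 + 10^-0.94)
   = 1 / (1 + 0.0085114 + 0.11482) = 1/1.1233 = 0.8902

α₁ = 0.890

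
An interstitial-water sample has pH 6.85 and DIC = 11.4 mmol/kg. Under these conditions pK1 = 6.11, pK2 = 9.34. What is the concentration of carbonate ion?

[CO3²⁻] = 0.0311 mmol/kg

α₂ = 1 / (1 + [H⁺]/K2 + [H⁺]²/(K1K2)) = 1 / (1 + 10^+2.49 + 10^+1.75)
   = 1 / (1 + 309.03 + 56.234) = 1/366.26 = 0.002730
[CO3²⁻] = α₂ × DIC = 0.002730 × 11.4 = 0.0311 mmol/kg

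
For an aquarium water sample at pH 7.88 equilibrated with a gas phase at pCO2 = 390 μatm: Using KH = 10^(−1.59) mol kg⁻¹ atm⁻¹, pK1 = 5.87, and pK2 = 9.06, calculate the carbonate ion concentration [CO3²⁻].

[CO3²⁻] = 0.0678 mmol/kg

[CO2*] = KH · pCO2 = 10^(−1.59) × 390×10^-6 = 1.002×10^-5 mol/kg
α₀ = 1/(1 + K1/[H⁺] + K1K2/[H⁺]²) = 1/(1 + 10^+2.01 + 10^+0.83) = 0.009083
DIC = [CO2*]/α₀ = 1.002×10^-5 / 0.009083 = 1.104 mmol/kg
[CO3²⁻] = α₂·DIC; α₂ = 0.06141, so [CO3²⁻] = 0.06141 × 1.104 = 0.0678 mmol/kg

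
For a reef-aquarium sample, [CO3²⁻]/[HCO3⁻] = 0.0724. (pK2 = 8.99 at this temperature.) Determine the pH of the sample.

From K2 = [H⁺][CO3²⁻]/[HCO3⁻]:  pH = pK2 + log₁₀([CO3²⁻]/[HCO3⁻])
log₁₀(0.0724) = -1.140
pH = 8.99 + (-1.140) = 7.85

pH = 7.85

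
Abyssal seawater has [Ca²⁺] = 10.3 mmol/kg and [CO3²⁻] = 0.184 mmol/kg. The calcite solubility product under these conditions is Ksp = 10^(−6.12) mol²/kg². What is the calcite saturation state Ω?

Ω = 2.50

Ksp = 10^(−6.12) = 7.586×10^-7
Ω = [Ca²⁺][CO3²⁻]/Ksp = (10.3×10^-3)(0.184×10^-3) / 7.586×10^-7 = 2.50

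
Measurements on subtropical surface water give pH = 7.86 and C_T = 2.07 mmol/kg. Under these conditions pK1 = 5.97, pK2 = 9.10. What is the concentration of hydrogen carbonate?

[HCO3⁻] = 1.93 mmol/kg

α₁ = 1 / (1 + [H⁺]/K1 + K2/[H⁺]) = 1 / (1 + 10^-1.89 + 10^-1.24)
   = 1 / (1 + 0.012882 + 0.057544) = 1/1.0704 = 0.9342
[HCO3⁻] = α₁ × DIC = 0.9342 × 2.07 = 1.93 mmol/kg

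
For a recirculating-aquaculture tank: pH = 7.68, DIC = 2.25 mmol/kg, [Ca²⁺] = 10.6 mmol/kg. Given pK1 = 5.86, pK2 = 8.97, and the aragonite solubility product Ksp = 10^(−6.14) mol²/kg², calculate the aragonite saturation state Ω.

α₂ = 1 / (1 + [H⁺]/K2 + [H⁺]²/(K1K2)) = 1 / (1 + 10^+1.29 + 10^-0.53)
   = 1 / (1 + 19.498 + 0.29512) = 1/20.794 = 0.04809
[CO3²⁻] = α₂ × DIC = 0.04809 × 2.25 = 0.1082 mmol/kg
Ksp = 10^(−6.14) = 7.244×10^-7
Ω = [Ca²⁺][CO3²⁻]/Ksp = (10.6×10^-3)(1.082×10^-4) / 7.244×10^-7 = 1.58

Ω = 1.58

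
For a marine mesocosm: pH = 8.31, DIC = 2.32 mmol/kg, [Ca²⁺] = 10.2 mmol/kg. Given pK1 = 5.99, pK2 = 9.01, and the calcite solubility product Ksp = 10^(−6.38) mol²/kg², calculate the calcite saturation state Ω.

α₂ = 1 / (1 + [H⁺]/K2 + [H⁺]²/(K1K2)) = 1 / (1 + 10^+0.70 + 10^-1.62)
   = 1 / (1 + 5.0119 + 0.023988) = 1/6.0359 = 0.1657
[CO3²⁻] = α₂ × DIC = 0.1657 × 2.32 = 0.3844 mmol/kg
Ksp = 10^(−6.38) = 4.169×10^-7
Ω = [Ca²⁺][CO3²⁻]/Ksp = (10.2×10^-3)(3.844×10^-4) / 4.169×10^-7 = 9.40

Ω = 9.40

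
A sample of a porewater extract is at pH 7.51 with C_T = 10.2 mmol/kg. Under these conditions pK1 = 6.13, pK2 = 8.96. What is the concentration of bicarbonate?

[HCO3⁻] = 9.47 mmol/kg

α₁ = 1 / (1 + [H⁺]/K1 + K2/[H⁺]) = 1 / (1 + 10^-1.38 + 10^-1.45)
   = 1 / (1 + 0.041687 + 0.035481) = 1/1.0772 = 0.9284
[HCO3⁻] = α₁ × DIC = 0.9284 × 10.2 = 9.47 mmol/kg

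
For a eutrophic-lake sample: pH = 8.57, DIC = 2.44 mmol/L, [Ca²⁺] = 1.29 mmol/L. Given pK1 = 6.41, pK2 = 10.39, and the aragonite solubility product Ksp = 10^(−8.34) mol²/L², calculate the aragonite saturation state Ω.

α₂ = 1 / (1 + [H⁺]/K2 + [H⁺]²/(K1K2)) = 1 / (1 + 10^+1.82 + 10^-0.34)
   = 1 / (1 + 66.069 + 0.45709) = 1/67.526 = 0.01481
[CO3²⁻] = α₂ × DIC = 0.01481 × 2.44 = 0.03613 mmol/L
Ksp = 10^(−8.34) = 4.571×10^-9
Ω = [Ca²⁺][CO3²⁻]/Ksp = (1.29×10^-3)(3.613×10^-5) / 4.571×10^-9 = 10.2

Ω = 10.2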